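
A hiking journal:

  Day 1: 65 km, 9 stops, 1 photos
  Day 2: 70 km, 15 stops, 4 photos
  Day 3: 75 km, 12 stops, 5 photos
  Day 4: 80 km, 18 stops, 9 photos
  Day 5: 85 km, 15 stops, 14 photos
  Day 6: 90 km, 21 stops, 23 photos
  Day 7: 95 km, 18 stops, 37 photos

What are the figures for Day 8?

100 km, 24 stops, 60 photos

Km: +5 each step; 65, 70, 75, 80, 85, 90, 95 → 100.
For the stops, alternating steps +6, −3, +6, −3, …: 9, 15, 12, 18, 15, 21, 18 → 24.
Photos: each term is the sum of the two before it; 1, 4, 5, 9, 14, 23, 37 → 60.
Putting it together: 100 km, 24 stops, 60 photos.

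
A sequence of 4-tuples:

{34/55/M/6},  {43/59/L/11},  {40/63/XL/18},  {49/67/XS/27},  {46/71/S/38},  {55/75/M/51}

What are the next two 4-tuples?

{52/79/L/66}, {61/83/XL/83}

For the first component, alternating steps +9, −3, +9, −3, …: 34, 43, 40, 49, 46, 55 → 52 → 61.
Second component: +4 each step; 55, 59, 63, 67, 71, 75 → 79 → 83.
Size: repeats M → L → XL → XS → S; M, L, XL, XS, S, M → L → XL.
Fourth component: differences are 5, 7, 9, … (increasing by 2 each time), so 6, 11, 18, 27, 38, 51 → 66 → 83.
So the next two 4-tuples are {52/79/L/66} and {61/83/XL/83}.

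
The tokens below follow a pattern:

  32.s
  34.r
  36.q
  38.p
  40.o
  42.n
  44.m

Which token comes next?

First component: 32, 34, 36, 38, 40, 42, 44 → 46 (+2 each step).
Letter: letters move back 1 place in the alphabet, so s, r, q, p, o, n, m → l.
So the next token is 46.l.

46.l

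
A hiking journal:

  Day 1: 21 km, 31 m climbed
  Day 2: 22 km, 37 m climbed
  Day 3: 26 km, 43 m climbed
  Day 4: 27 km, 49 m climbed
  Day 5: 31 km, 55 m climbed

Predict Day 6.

32 km, 61 m climbed

For the km, alternating steps +1, +4, +1, +4, …: 21, 22, 26, 27, 31 → 32.
M climbed: +6 each step; 31, 37, 43, 49, 55 → 61.
Putting it together: 32 km, 61 m climbed.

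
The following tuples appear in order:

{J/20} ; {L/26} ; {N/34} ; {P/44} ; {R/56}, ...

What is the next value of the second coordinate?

Second coordinate: 20, 26, 34, 44, 56 → 70 (differences are 6, 8, 10, … (increasing by 2 each time)).

70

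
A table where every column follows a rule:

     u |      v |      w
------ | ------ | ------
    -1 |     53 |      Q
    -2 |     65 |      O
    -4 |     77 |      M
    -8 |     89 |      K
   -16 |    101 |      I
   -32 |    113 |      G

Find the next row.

-64  125  E

Column u: ×2 each step; -1, -2, -4, -8, -16, -32 → -64.
Column v — +12 each step: 53, 65, 77, 89, 101, 113 → 125.
Column w goes Q, O, M, K, I, G → E (letters move back 2 places in the alphabet).
Putting it together: -64  125  E.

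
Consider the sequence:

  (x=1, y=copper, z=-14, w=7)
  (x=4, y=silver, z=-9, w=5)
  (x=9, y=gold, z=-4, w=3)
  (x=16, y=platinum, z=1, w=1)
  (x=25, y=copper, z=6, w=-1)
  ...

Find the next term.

X: perfect squares: 1², 2², 3², …, so 1, 4, 9, 16, 25 → 36.
Y: repeats copper → silver → gold → platinum, so copper, silver, gold, platinum, copper → silver.
Z: +5 each step, so -14, -9, -4, 1, 6 → 11.
For the w, −2 each step: 7, 5, 3, 1, -1 → -3.
So the next term is (x=36, y=silver, z=11, w=-3).

(x=36, y=silver, z=11, w=-3)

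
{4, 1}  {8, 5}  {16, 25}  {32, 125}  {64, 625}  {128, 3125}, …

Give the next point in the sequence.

{256, 15625}

First part — ×2 each step: 4, 8, 16, 32, 64, 128 → 256.
Second part: ×5 each step; 1, 5, 25, 125, 625, 3125 → 15625.
So the next point is {256, 15625}.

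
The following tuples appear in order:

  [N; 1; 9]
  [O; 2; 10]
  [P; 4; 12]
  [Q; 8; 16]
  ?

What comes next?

[R; 16; 24]

Letter: N, O, P, Q → R (letters move forward 1 place in the alphabet).
For the second part, ×2 each step: 1, 2, 4, 8 → 16.
Third part: 9, 10, 12, 16 → 24 (always 8 more than the second part).
Combining the parts gives [R; 16; 24].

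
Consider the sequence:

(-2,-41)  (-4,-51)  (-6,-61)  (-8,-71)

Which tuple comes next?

First component: −2 each step; -2, -4, -6, -8 → -10.
Second component: −10 each step; -41, -51, -61, -71 → -81.
Putting it together: (-10,-81).

(-10,-81)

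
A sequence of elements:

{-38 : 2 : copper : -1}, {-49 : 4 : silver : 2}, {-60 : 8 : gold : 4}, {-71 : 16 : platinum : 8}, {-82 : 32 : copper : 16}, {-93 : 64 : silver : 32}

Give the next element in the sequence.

{-104 : 128 : gold : 64}

First part — −11 each step: -38, -49, -60, -71, -82, -93 → -104.
Second part: ×2 each step; 2, 4, 8, 16, 32, 64 → 128.
For the metal, repeats copper → silver → gold → platinum: copper, silver, gold, platinum, copper, silver → gold.
Fourth part goes -1, 2, 4, 8, 16, 32 → 64 (always the previous value of the second part).
Putting it together: {-104 : 128 : gold : 64}.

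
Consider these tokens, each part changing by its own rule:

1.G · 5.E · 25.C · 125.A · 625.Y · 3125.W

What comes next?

First component goes 1, 5, 25, 125, 625, 3125 → 15625 (×5 each step).
For the letter, letters move back 2 places in the alphabet, wrapping A→Z: G, E, C, A, Y, W → U.
Combining the parts gives 15625.U.

15625.U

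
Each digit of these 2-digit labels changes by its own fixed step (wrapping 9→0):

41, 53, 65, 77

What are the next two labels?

89 then 91

First digit: 4, 5, 6, 7 → 8 → 9 (+1 each step, mod 10).
Second digit: +2 each step, mod 10; 1, 3, 5, 7 → 9 → 1.
So the next two labels are 89 and 91.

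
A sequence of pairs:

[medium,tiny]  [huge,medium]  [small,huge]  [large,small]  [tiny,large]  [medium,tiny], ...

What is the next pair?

[huge,medium]

First size goes medium, huge, small, large, tiny, medium → huge (repeats medium → huge → small → large → tiny).
Second size: tiny, medium, huge, small, large, tiny → medium (repeats tiny → medium → huge → small → large).
Putting it together: [huge,medium].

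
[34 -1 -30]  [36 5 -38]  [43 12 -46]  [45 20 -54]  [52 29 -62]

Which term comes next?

[54 39 -70]

First value — alternating steps +2, +7, +2, +7, …: 34, 36, 43, 45, 52 → 54.
For the second value, differences are 6, 7, 8, … (increasing by 1 each time): -1, 5, 12, 20, 29 → 39.
Third value: −8 each step; -30, -38, -46, -54, -62 → -70.
Putting it together: [54 39 -70].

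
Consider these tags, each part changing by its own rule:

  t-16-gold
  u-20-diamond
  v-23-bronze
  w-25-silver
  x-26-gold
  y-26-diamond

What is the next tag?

Letter: t, u, v, w, x, y → z (letters move forward 1 place in the alphabet).
Second component — differences are 4, 3, 2, … (decreasing by 1 each time): 16, 20, 23, 25, 26, 26 → 25.
Rank: gold, diamond, bronze, silver, gold, diamond → bronze (repeats gold → diamond → bronze → silver).
So the next tag is z-25-bronze.

z-25-bronze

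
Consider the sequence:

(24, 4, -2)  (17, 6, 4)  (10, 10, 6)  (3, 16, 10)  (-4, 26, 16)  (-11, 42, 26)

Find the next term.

First entry — −7 each step: 24, 17, 10, 3, -4, -11 → -18.
Second entry: each term is the sum of the two before it, so 4, 6, 10, 16, 26, 42 → 68.
Third entry: always the previous value of the second entry, so -2, 4, 6, 10, 16, 26 → 42.
Putting it together: (-18, 68, 42).

(-18, 68, 42)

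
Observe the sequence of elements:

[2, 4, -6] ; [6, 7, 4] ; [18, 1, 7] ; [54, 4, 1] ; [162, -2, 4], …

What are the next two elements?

First value: ×3 each step; 2, 6, 18, 54, 162 → 486 → 1458.
Second value — alternating steps +3, −6, +3, −6, …: 4, 7, 1, 4, -2 → 1 → -5.
Third value: always the previous value of the second value; -6, 4, 7, 1, 4 → -2 → 1.
So the next two elements are [486, 1, -2] and [1458, -5, 1].

[486, 1, -2], [1458, -5, 1]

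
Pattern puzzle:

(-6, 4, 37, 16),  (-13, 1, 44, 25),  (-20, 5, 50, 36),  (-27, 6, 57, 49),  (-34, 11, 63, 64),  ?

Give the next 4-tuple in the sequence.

First entry — −7 each step: -6, -13, -20, -27, -34 → -41.
For the second entry, each term is the sum of the two before it: 4, 1, 5, 6, 11 → 17.
Third entry: alternating steps +7, +6, +7, +6, …; 37, 44, 50, 57, 63 → 70.
For the fourth entry, perfect squares: 4², 5², 6², …: 16, 25, 36, 49, 64 → 81.
Combining the parts gives (-41, 17, 70, 81).

(-41, 17, 70, 81)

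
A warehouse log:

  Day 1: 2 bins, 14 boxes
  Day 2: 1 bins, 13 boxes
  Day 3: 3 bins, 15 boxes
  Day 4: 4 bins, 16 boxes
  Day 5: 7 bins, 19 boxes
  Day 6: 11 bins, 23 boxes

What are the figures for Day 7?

Bins — each term is the sum of the two before it: 2, 1, 3, 4, 7, 11 → 18.
Boxes: always 12 more than the bins; 14, 13, 15, 16, 19, 23 → 30.
So the next record is 18 bins, 30 boxes.

18 bins, 30 boxes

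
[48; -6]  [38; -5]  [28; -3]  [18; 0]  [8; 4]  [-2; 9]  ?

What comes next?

First coordinate: 48, 38, 28, 18, 8, -2 → -12 (−10 each step).
Second coordinate: differences are 1, 2, 3, … (increasing by 1 each time), so -6, -5, -3, 0, 4, 9 → 15.
So the next tuple is [-12; 15].

[-12; 15]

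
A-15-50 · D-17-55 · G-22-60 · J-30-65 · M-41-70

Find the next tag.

P-55-75

Letter: letters move forward 3 places in the alphabet; A, D, G, J, M → P.
Second component: differences are 2, 5, 8, … (increasing by 3 each time); 15, 17, 22, 30, 41 → 55.
For the third component, +5 each step: 50, 55, 60, 65, 70 → 75.
Putting it together: P-55-75.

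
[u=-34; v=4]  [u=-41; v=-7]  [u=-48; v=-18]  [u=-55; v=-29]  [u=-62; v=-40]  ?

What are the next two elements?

[u=-69; v=-51], [u=-76; v=-62]

U: −7 each step, so -34, -41, -48, -55, -62 → -69 → -76.
V — −11 each step: 4, -7, -18, -29, -40 → -51 → -62.
So the next two elements are [u=-69; v=-51] and [u=-76; v=-62].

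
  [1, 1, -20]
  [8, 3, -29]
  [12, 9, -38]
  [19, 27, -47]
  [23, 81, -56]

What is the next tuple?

First slot — alternating steps +7, +4, +7, +4, …: 1, 8, 12, 19, 23 → 30.
Second slot — ×3 each step: 1, 3, 9, 27, 81 → 243.
Third slot: −9 each step; -20, -29, -38, -47, -56 → -65.
Combining the parts gives [30, 243, -65].

[30, 243, -65]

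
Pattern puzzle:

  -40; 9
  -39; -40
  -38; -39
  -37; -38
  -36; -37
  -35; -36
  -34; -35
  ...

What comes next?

First part: +1 each step; -40, -39, -38, -37, -36, -35, -34 → -33.
For the second part, always the previous value of the first part: 9, -40, -39, -38, -37, -36, -35 → -34.
Combining the parts gives -33; -34.

-33; -34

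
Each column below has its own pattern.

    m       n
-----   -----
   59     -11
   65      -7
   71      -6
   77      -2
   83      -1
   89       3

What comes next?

Column m — +6 each step: 59, 65, 71, 77, 83, 89 → 95.
Column n: alternating steps +4, +1, +4, +1, …, so -11, -7, -6, -2, -1, 3 → 4.
Putting it together: 95  4.

95  4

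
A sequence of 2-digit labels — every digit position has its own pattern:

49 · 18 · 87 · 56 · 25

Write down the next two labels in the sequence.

94, 63

First digit: −3 each step, mod 10; 4, 1, 8, 5, 2 → 9 → 6.
Second digit — −1 each step, mod 10: 9, 8, 7, 6, 5 → 4 → 3.
So the next two labels are 94 and 63.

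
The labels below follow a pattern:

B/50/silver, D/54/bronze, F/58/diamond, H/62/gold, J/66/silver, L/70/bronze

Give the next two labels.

N/74/diamond, P/78/gold

Letter: letters move forward 2 places in the alphabet, so B, D, F, H, J, L → N → P.
For the second component, +4 each step: 50, 54, 58, 62, 66, 70 → 74 → 78.
Rank — repeats silver → bronze → diamond → gold: silver, bronze, diamond, gold, silver, bronze → diamond → gold.
So the next two labels are N/74/diamond and P/78/gold.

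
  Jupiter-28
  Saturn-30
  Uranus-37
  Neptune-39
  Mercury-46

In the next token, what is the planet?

Venus

Planet — runs through the planets Mercury→Neptune: Jupiter, Saturn, Uranus, Neptune, Mercury → Venus.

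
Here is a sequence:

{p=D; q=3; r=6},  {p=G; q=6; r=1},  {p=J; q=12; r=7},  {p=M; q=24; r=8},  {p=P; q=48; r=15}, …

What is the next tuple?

P — letters move forward 3 places in the alphabet: D, G, J, M, P → S.
Q: 3, 6, 12, 24, 48 → 96 (×2 each step).
For the r, each term is the sum of the two before it: 6, 1, 7, 8, 15 → 23.
Combining the parts gives {p=S; q=96; r=23}.

{p=S; q=96; r=23}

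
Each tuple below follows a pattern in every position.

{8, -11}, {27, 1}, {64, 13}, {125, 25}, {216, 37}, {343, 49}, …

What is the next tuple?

First coordinate: 8, 27, 64, 125, 216, 343 → 512 (perfect cubes: 2³, 3³, 4³, …).
Second coordinate: +12 each step; -11, 1, 13, 25, 37, 49 → 61.
Combining the parts gives {512, 61}.

{512, 61}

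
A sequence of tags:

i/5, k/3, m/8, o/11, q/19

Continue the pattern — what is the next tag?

Letter: i, k, m, o, q → s (letters move forward 2 places in the alphabet).
Second component: each term is the sum of the two before it; 5, 3, 8, 11, 19 → 30.
So the next tag is s/30.

s/30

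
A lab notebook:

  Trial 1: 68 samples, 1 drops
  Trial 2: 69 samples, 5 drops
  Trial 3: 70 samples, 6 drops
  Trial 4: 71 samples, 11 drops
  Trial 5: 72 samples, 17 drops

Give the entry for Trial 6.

Samples: +1 each step, so 68, 69, 70, 71, 72 → 73.
Drops: each term is the sum of the two before it; 1, 5, 6, 11, 17 → 28.
Combining the parts gives 73 samples, 28 drops.

73 samples, 28 drops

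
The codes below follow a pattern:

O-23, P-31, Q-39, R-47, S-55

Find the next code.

T-63

Letter goes O, P, Q, R, S → T (letters move forward 1 place in the alphabet).
For the second component, +8 each step: 23, 31, 39, 47, 55 → 63.
So the next code is T-63.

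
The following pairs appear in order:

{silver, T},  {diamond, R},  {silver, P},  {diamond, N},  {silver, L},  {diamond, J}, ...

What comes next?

{silver, H}

Rank: silver, diamond, silver, diamond, silver, diamond → silver (alternates silver ↔ diamond).
Letter: letters move back 2 places in the alphabet; T, R, P, N, L, J → H.
Putting it together: {silver, H}.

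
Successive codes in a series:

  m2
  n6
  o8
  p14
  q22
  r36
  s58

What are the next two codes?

Letter: m, n, o, p, q, r, s → t → u (letters move forward 1 place in the alphabet).
Second component: 2, 6, 8, 14, 22, 36, 58 → 94 → 152 (each term is the sum of the two before it).
Putting the parts together: t94 and then u152.

t94, u152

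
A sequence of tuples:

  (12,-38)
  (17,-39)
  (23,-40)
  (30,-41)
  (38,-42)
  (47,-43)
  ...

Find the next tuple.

(57,-44)

First coordinate: differences are 5, 6, 7, … (increasing by 1 each time), so 12, 17, 23, 30, 38, 47 → 57.
Second coordinate goes -38, -39, -40, -41, -42, -43 → -44 (−1 each step).
Putting it together: (57,-44).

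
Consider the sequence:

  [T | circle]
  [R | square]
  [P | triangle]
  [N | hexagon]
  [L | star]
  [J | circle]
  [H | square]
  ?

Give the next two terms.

Letter goes T, R, P, N, L, J, H → F → D (letters move back 2 places in the alphabet).
Shape: repeats circle → square → triangle → hexagon → star; circle, square, triangle, hexagon, star, circle, square → triangle → hexagon.
So the next two terms are [F | triangle] and [D | hexagon].

[F | triangle], [D | hexagon]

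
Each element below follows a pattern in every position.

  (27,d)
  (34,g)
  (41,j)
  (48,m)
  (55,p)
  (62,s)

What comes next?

For the first part, +7 each step: 27, 34, 41, 48, 55, 62 → 69.
For the letter, letters move forward 3 places in the alphabet: d, g, j, m, p, s → v.
Putting it together: (69,v).

(69,v)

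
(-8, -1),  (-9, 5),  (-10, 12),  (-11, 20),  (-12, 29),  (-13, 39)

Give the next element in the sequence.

First slot: -8, -9, -10, -11, -12, -13 → -14 (−1 each step).
For the second slot, differences are 6, 7, 8, … (increasing by 1 each time): -1, 5, 12, 20, 29, 39 → 50.
Putting it together: (-14, 50).

(-14, 50)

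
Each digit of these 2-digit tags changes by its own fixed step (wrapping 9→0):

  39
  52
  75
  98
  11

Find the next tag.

First digit: +2 each step, mod 10; 3, 5, 7, 9, 1 → 3.
Second digit — +3 each step, mod 10: 9, 2, 5, 8, 1 → 4.
So the next tag is 34.

34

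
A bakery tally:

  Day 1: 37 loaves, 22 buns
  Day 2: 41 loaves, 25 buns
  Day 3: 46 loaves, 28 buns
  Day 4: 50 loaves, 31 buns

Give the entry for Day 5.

Loaves: 37, 41, 46, 50 → 55 (alternating steps +4, +5, +4, +5, …).
Buns: +3 each step, so 22, 25, 28, 31 → 34.
So the next row is 55 loaves, 34 buns.

55 loaves, 34 buns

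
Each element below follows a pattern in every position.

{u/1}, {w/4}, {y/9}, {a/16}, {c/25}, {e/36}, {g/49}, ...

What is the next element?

{i/64}

Letter goes u, w, y, a, c, e, g → i (letters move forward 2 places in the alphabet, wrapping Z→A).
Second component goes 1, 4, 9, 16, 25, 36, 49 → 64 (perfect squares: 1², 2², 3², …).
Combining the parts gives {i/64}.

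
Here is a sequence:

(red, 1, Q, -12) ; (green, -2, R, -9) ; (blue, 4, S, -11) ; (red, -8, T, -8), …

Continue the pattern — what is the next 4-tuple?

Colour: repeats red → green → blue; red, green, blue, red → green.
Second coordinate: ×(-2) each step; 1, -2, 4, -8 → 16.
Letter: letters move forward 1 place in the alphabet; Q, R, S, T → U.
Fourth coordinate: alternating steps +3, −2, +3, −2, …, so -12, -9, -11, -8 → -10.
So the next 4-tuple is (green, 16, U, -10).

(green, 16, U, -10)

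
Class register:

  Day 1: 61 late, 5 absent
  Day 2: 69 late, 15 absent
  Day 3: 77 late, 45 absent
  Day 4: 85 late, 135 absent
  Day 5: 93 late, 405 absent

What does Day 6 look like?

101 late, 1215 absent

Late: 61, 69, 77, 85, 93 → 101 (+8 each step).
Absent: ×3 each step, so 5, 15, 45, 135, 405 → 1215.
Combining the parts gives 101 late, 1215 absent.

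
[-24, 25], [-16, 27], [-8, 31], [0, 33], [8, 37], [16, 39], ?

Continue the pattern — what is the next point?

[24, 43]

First component: -24, -16, -8, 0, 8, 16 → 24 (+8 each step).
Second component: 25, 27, 31, 33, 37, 39 → 43 (alternating steps +2, +4, +2, +4, …).
So the next point is [24, 43].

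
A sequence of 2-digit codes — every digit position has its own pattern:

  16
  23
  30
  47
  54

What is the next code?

First digit: +1 each step, mod 10; 1, 2, 3, 4, 5 → 6.
Second digit: −3 each step, mod 10; 6, 3, 0, 7, 4 → 1.
So the next code is 61.

61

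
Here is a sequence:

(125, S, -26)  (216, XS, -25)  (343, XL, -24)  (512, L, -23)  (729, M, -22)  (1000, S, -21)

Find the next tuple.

First coordinate goes 125, 216, 343, 512, 729, 1000 → 1331 (perfect cubes: 5³, 6³, 7³, …).
Size: repeats S → XS → XL → L → M; S, XS, XL, L, M, S → XS.
For the third coordinate, +1 each step: -26, -25, -24, -23, -22, -21 → -20.
Combining the parts gives (1331, XS, -20).

(1331, XS, -20)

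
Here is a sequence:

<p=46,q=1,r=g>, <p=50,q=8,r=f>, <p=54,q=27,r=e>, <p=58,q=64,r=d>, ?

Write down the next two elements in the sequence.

<p=62,q=125,r=c>, <p=66,q=216,r=b>

P: 46, 50, 54, 58 → 62 → 66 (+4 each step).
Q: perfect cubes: 1³, 2³, 3³, …; 1, 8, 27, 64 → 125 → 216.
R goes g, f, e, d → c → b (letters move back 1 place in the alphabet).
So the next two elements are <p=62,q=125,r=c> and <p=66,q=216,r=b>.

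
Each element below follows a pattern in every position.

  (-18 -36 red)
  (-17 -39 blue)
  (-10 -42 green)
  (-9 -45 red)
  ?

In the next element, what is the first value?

First value: alternating steps +1, +7, +1, +7, …; -18, -17, -10, -9 → -2.

-2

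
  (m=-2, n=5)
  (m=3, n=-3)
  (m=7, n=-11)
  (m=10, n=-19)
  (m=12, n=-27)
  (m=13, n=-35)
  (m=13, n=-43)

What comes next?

(m=12, n=-51)

M goes -2, 3, 7, 10, 12, 13, 13 → 12 (differences are 5, 4, 3, … (decreasing by 1 each time)).
N goes 5, -3, -11, -19, -27, -35, -43 → -51 (−8 each step).
Putting it together: (m=12, n=-51).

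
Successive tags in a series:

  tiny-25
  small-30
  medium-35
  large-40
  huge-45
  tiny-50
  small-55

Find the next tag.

Size: repeats tiny → small → medium → large → huge, so tiny, small, medium, large, huge, tiny, small → medium.
Second component goes 25, 30, 35, 40, 45, 50, 55 → 60 (+5 each step).
So the next tag is medium-60.

medium-60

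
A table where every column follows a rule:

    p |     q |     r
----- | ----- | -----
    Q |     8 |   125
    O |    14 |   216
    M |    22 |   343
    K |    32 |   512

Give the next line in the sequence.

I  44  729

Column p goes Q, O, M, K → I (letters move back 2 places in the alphabet).
For the column q, differences are 6, 8, 10, … (increasing by 2 each time): 8, 14, 22, 32 → 44.
For the column r, perfect cubes: 5³, 6³, 7³, …: 125, 216, 343, 512 → 729.
Combining the parts gives I  44  729.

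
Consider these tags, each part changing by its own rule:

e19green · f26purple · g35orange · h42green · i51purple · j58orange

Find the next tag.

Letter: e, f, g, h, i, j → k (letters move forward 1 place in the alphabet).
Second component — alternating steps +7, +9, +7, +9, …: 19, 26, 35, 42, 51, 58 → 67.
For the colour, repeats green → purple → orange: green, purple, orange, green, purple, orange → green.
Combining the parts gives k67green.

k67green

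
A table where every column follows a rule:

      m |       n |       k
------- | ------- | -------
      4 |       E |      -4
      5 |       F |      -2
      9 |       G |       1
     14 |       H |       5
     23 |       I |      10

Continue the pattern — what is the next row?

For the column m, each term is the sum of the two before it: 4, 5, 9, 14, 23 → 37.
Column n goes E, F, G, H, I → J (letters move forward 1 place in the alphabet).
Column k — differences are 2, 3, 4, … (increasing by 1 each time): -4, -2, 1, 5, 10 → 16.
Putting it together: 37  J  16.

37  J  16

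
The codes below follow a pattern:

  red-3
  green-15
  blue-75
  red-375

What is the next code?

green-1875

Colour: repeats red → green → blue; red, green, blue, red → green.
Second component: 3, 15, 75, 375 → 1875 (×5 each step).
Combining the parts gives green-1875.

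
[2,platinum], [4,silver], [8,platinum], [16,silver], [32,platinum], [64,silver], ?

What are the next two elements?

[128,platinum], [256,silver]

First coordinate: ×2 each step; 2, 4, 8, 16, 32, 64 → 128 → 256.
Metal goes platinum, silver, platinum, silver, platinum, silver → platinum → silver (alternates platinum ↔ silver).
So the next two elements are [128,platinum] and [256,silver].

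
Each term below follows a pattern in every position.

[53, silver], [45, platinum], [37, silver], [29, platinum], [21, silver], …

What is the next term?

For the first slot, −8 each step: 53, 45, 37, 29, 21 → 13.
Metal — alternates silver ↔ platinum: silver, platinum, silver, platinum, silver → platinum.
Putting it together: [13, platinum].

[13, platinum]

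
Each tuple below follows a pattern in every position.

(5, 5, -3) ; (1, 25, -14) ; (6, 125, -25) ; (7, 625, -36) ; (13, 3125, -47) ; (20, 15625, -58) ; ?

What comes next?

First part goes 5, 1, 6, 7, 13, 20 → 33 (each term is the sum of the two before it).
Second part goes 5, 25, 125, 625, 3125, 15625 → 78125 (×5 each step).
Third part: -3, -14, -25, -36, -47, -58 → -69 (−11 each step).
Combining the parts gives (33, 78125, -69).

(33, 78125, -69)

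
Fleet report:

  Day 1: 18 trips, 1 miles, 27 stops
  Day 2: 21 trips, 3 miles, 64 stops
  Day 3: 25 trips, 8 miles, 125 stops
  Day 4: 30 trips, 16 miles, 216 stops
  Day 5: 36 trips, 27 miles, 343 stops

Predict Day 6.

Trips — differences are 3, 4, 5, … (increasing by 1 each time): 18, 21, 25, 30, 36 → 43.
Miles goes 1, 3, 8, 16, 27 → 41 (differences are 2, 5, 8, … (increasing by 3 each time)).
For the stops, perfect cubes: 3³, 4³, 5³, …: 27, 64, 125, 216, 343 → 512.
Putting it together: 43 trips, 41 miles, 512 stops.

43 trips, 41 miles, 512 stops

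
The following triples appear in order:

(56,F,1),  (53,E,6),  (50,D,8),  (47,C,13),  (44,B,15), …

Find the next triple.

(41,A,20)

First coordinate: −3 each step; 56, 53, 50, 47, 44 → 41.
Letter goes F, E, D, C, B → A (letters move back 1 place in the alphabet).
Third coordinate goes 1, 6, 8, 13, 15 → 20 (alternating steps +5, +2, +5, +2, …).
So the next triple is (41,A,20).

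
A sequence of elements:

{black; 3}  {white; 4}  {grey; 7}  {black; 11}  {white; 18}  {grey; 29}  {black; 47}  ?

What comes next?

{white; 76}

Shade — repeats black → white → grey: black, white, grey, black, white, grey, black → white.
For the second value, each term is the sum of the two before it: 3, 4, 7, 11, 18, 29, 47 → 76.
Putting it together: {white; 76}.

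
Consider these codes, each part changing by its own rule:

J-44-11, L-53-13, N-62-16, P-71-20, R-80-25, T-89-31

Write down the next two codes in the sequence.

Letter — letters move forward 2 places in the alphabet: J, L, N, P, R, T → V → X.
Second component goes 44, 53, 62, 71, 80, 89 → 98 → 107 (+9 each step).
Third component goes 11, 13, 16, 20, 25, 31 → 38 → 46 (differences are 2, 3, 4, … (increasing by 1 each time)).
So the next two codes are V-98-38 and X-107-46.

V-98-38 then X-107-46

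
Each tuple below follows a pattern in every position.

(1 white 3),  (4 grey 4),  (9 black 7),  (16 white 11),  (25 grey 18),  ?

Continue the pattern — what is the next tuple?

First slot — perfect squares: 1², 2², 3², …: 1, 4, 9, 16, 25 → 36.
Shade: repeats white → grey → black; white, grey, black, white, grey → black.
For the third slot, each term is the sum of the two before it: 3, 4, 7, 11, 18 → 29.
So the next tuple is (36 black 29).

(36 black 29)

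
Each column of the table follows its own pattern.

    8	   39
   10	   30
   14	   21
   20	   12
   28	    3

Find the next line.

38  -6

First component goes 8, 10, 14, 20, 28 → 38 (differences are 2, 4, 6, … (increasing by 2 each time)).
Second component: −9 each step; 39, 30, 21, 12, 3 → -6.
So the next line is 38  -6.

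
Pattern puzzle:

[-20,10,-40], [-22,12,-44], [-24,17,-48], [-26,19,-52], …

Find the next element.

[-28,24,-56]

First coordinate: -20, -22, -24, -26 → -28 (−2 each step).
Second coordinate — alternating steps +2, +5, +2, +5, …: 10, 12, 17, 19 → 24.
Third coordinate: always 2 × the first coordinate; -40, -44, -48, -52 → -56.
So the next element is [-28,24,-56].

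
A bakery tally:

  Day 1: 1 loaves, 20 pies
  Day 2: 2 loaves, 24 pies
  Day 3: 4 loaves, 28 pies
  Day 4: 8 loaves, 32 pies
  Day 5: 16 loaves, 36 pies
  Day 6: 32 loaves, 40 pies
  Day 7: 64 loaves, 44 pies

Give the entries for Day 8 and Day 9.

Loaves — ×2 each step: 1, 2, 4, 8, 16, 32, 64 → 128 → 256.
Pies: +4 each step; 20, 24, 28, 32, 36, 40, 44 → 48 → 52.
So the next two rows are 128 loaves, 48 pies and 256 loaves, 52 pies.

128 loaves, 48 pies; 256 loaves, 52 pies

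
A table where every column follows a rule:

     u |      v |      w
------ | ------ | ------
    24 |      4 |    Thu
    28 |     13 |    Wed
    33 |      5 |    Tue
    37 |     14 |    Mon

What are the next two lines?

42  6  Sun; 46  15  Sat

Column u goes 24, 28, 33, 37 → 42 → 46 (alternating steps +4, +5, +4, +5, …).
Column v: 4, 13, 5, 14 → 6 → 15 (alternating steps +9, −8, +9, −8, …).
For the column w, runs backward through the weekdays Mon→Sun: Thu, Wed, Tue, Mon → Sun → Sat.
So the next two lines are 42  6  Sun and 46  15  Sat.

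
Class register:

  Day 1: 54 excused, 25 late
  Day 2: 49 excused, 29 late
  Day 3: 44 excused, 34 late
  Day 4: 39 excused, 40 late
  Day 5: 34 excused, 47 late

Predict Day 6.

For the excused, −5 each step: 54, 49, 44, 39, 34 → 29.
Late: differences are 4, 5, 6, … (increasing by 1 each time), so 25, 29, 34, 40, 47 → 55.
So the next line is 29 excused, 55 late.

29 excused, 55 late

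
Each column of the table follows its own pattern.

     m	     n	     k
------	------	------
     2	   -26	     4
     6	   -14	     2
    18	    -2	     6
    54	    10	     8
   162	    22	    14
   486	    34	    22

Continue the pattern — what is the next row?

1458  46  36

Column m goes 2, 6, 18, 54, 162, 486 → 1458 (×3 each step).
Column n — +12 each step: -26, -14, -2, 10, 22, 34 → 46.
Column k: 4, 2, 6, 8, 14, 22 → 36 (each term is the sum of the two before it).
Combining the parts gives 1458  46  36.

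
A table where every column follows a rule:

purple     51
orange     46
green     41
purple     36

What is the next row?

For the colour, repeats purple → orange → green: purple, orange, green, purple → orange.
Second component: 51, 46, 41, 36 → 31 (−5 each step).
So the next row is orange  31.

orange  31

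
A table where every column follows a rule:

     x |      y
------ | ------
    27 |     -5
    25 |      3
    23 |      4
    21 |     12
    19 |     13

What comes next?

17  21

Column x — −2 each step: 27, 25, 23, 21, 19 → 17.
Column y: -5, 3, 4, 12, 13 → 21 (alternating steps +8, +1, +8, +1, …).
So the next row is 17  21.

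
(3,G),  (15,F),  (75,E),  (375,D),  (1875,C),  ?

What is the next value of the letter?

B

For the first part, ×5 each step: 3, 15, 75, 375, 1875 → 9375.
Letter: letters move back 1 place in the alphabet; G, F, E, D, C → B.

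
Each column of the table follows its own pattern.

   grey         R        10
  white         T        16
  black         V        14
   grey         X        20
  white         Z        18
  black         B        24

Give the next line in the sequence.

grey  D  22

For the shade, repeats grey → white → black: grey, white, black, grey, white, black → grey.
Letter goes R, T, V, X, Z, B → D (letters move forward 2 places in the alphabet, wrapping Z→A).
Third component goes 10, 16, 14, 20, 18, 24 → 22 (alternating steps +6, −2, +6, −2, …).
Combining the parts gives grey  D  22.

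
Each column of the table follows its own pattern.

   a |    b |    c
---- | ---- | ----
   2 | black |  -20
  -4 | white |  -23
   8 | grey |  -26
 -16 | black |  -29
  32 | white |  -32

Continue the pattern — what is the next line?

Column a goes 2, -4, 8, -16, 32 → -64 (×(-2) each step).
Column b: repeats black → white → grey; black, white, grey, black, white → grey.
For the column c, −3 each step: -20, -23, -26, -29, -32 → -35.
So the next line is -64  grey  -35.

-64  grey  -35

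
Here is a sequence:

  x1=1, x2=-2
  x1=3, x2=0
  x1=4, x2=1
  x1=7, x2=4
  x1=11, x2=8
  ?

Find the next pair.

x1=18, x2=15

X1: each term is the sum of the two before it; 1, 3, 4, 7, 11 → 18.
X2 — always 3 less than the x1: -2, 0, 1, 4, 8 → 15.
Putting it together: x1=18, x2=15.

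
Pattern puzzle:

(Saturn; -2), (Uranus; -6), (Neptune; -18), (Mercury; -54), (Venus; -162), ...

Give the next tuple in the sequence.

Planet — runs through the planets Mercury→Neptune: Saturn, Uranus, Neptune, Mercury, Venus → Earth.
Second component: ×3 each step; -2, -6, -18, -54, -162 → -486.
So the next tuple is (Earth; -486).

(Earth; -486)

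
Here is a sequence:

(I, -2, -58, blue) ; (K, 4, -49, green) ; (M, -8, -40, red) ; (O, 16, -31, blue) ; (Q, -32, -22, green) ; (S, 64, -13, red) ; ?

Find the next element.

(U, -128, -4, blue)

Letter: letters move forward 2 places in the alphabet, so I, K, M, O, Q, S → U.
Second component: ×(-2) each step, so -2, 4, -8, 16, -32, 64 → -128.
Third component: +9 each step; -58, -49, -40, -31, -22, -13 → -4.
For the colour, repeats blue → green → red: blue, green, red, blue, green, red → blue.
Combining the parts gives (U, -128, -4, blue).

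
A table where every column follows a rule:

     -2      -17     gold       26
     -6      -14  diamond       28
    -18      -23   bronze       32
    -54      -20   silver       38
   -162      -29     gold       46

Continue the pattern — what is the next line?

First component: ×3 each step, so -2, -6, -18, -54, -162 → -486.
Second component: alternating steps +3, −9, +3, −9, …, so -17, -14, -23, -20, -29 → -26.
For the rank, repeats gold → diamond → bronze → silver: gold, diamond, bronze, silver, gold → diamond.
Fourth component: 26, 28, 32, 38, 46 → 56 (differences are 2, 4, 6, … (increasing by 2 each time)).
Combining the parts gives -486  -26  diamond  56.

-486  -26  diamond  56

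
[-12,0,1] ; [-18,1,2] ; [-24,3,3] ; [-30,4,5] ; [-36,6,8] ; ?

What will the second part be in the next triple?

First part goes -12, -18, -24, -30, -36 → -42 (−6 each step).
Second part goes 0, 1, 3, 4, 6 → 7 (alternating steps +1, +2, +1, +2, …).
Third part goes 1, 2, 3, 5, 8 → 13 (each term is the sum of the two before it).

7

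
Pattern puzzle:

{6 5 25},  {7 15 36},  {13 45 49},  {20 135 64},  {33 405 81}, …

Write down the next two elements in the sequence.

{53 1215 100}, {86 3645 121}

First slot: each term is the sum of the two before it; 6, 7, 13, 20, 33 → 53 → 86.
Second slot — ×3 each step: 5, 15, 45, 135, 405 → 1215 → 3645.
Third slot goes 25, 36, 49, 64, 81 → 100 → 121 (perfect squares: 5², 6², 7², …).
So the next two elements are {53 1215 100} and {86 3645 121}.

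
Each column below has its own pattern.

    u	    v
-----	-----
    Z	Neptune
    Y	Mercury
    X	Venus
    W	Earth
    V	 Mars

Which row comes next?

U  Jupiter

Column u: letters move back 1 place in the alphabet, so Z, Y, X, W, V → U.
Column v goes Neptune, Mercury, Venus, Earth, Mars → Jupiter (runs through the planets Mercury→Neptune).
Combining the parts gives U  Jupiter.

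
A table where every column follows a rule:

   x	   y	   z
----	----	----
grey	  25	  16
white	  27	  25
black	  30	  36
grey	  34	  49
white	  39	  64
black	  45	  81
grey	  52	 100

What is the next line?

For the column x, repeats grey → white → black: grey, white, black, grey, white, black, grey → white.
For the column y, differences are 2, 3, 4, … (increasing by 1 each time): 25, 27, 30, 34, 39, 45, 52 → 60.
Column z: perfect squares: 4², 5², 6², …, so 16, 25, 36, 49, 64, 81, 100 → 121.
Combining the parts gives white  60  121.

white  60  121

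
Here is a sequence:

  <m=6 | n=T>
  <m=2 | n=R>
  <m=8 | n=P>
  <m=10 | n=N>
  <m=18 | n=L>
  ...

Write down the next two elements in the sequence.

M: each term is the sum of the two before it, so 6, 2, 8, 10, 18 → 28 → 46.
N: T, R, P, N, L → J → H (letters move back 2 places in the alphabet).
So the next two elements are <m=28 | n=J> and <m=46 | n=H>.

<m=28 | n=J>, <m=46 | n=H>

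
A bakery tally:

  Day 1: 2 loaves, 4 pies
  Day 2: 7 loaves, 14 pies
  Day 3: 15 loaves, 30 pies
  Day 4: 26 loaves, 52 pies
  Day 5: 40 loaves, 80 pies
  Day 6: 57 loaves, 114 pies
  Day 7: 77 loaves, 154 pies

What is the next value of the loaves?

Loaves: differences are 5, 8, 11, … (increasing by 3 each time), so 2, 7, 15, 26, 40, 57, 77 → 100.
Pies goes 4, 14, 30, 52, 80, 114, 154 → 200 (always 2 × the loaves).

100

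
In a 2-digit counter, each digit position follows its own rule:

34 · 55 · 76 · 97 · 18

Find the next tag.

First digit: 3, 5, 7, 9, 1 → 3 (+2 each step, mod 10).
Second digit — +1 each step, mod 10: 4, 5, 6, 7, 8 → 9.
So the next tag is 39.

39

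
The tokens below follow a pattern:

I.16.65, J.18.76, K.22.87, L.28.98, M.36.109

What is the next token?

Letter — letters move forward 1 place in the alphabet: I, J, K, L, M → N.
For the second component, differences are 2, 4, 6, … (increasing by 2 each time): 16, 18, 22, 28, 36 → 46.
For the third component, +11 each step: 65, 76, 87, 98, 109 → 120.
So the next token is N.46.120.

N.46.120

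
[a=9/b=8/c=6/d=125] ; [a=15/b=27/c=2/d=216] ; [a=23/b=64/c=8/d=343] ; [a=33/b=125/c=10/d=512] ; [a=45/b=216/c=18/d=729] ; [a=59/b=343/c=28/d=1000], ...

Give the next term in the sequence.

[a=75/b=512/c=46/d=1331]

A goes 9, 15, 23, 33, 45, 59 → 75 (differences are 6, 8, 10, … (increasing by 2 each time)).
B: perfect cubes: 2³, 3³, 4³, …; 8, 27, 64, 125, 216, 343 → 512.
C: each term is the sum of the two before it, so 6, 2, 8, 10, 18, 28 → 46.
D: perfect cubes: 5³, 6³, 7³, …; 125, 216, 343, 512, 729, 1000 → 1331.
Combining the parts gives [a=75/b=512/c=46/d=1331].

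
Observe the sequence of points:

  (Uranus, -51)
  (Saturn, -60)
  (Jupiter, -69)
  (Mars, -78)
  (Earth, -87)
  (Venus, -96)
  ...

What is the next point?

Planet — runs backward through the planets Mercury→Neptune: Uranus, Saturn, Jupiter, Mars, Earth, Venus → Mercury.
Second value — −9 each step: -51, -60, -69, -78, -87, -96 → -105.
Putting it together: (Mercury, -105).

(Mercury, -105)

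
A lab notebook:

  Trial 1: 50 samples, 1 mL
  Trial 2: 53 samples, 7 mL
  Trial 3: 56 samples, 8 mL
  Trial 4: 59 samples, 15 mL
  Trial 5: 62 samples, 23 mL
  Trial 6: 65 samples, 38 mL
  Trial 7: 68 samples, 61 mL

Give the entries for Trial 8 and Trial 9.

Samples: 50, 53, 56, 59, 62, 65, 68 → 71 → 74 (+3 each step).
ML — each term is the sum of the two before it: 1, 7, 8, 15, 23, 38, 61 → 99 → 160.
So the next two rows are 71 samples, 99 mL and 74 samples, 160 mL.

71 samples, 99 mL; 74 samples, 160 mL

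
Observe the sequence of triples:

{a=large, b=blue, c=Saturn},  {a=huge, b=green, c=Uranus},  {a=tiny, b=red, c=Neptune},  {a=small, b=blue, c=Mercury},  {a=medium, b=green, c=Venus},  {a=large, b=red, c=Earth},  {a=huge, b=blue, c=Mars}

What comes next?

{a=tiny, b=green, c=Jupiter}

A — repeats large → huge → tiny → small → medium: large, huge, tiny, small, medium, large, huge → tiny.
B: blue, green, red, blue, green, red, blue → green (repeats blue → green → red).
C goes Saturn, Uranus, Neptune, Mercury, Venus, Earth, Mars → Jupiter (runs through the planets Mercury→Neptune).
So the next triple is {a=tiny, b=green, c=Jupiter}.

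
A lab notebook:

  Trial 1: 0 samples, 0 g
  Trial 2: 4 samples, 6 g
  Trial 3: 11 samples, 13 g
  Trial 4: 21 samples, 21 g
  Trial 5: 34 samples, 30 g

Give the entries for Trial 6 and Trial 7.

50 samples, 40 g; 69 samples, 51 g

For the samples, differences are 4, 7, 10, … (increasing by 3 each time): 0, 4, 11, 21, 34 → 50 → 69.
For the g, differences are 6, 7, 8, … (increasing by 1 each time): 0, 6, 13, 21, 30 → 40 → 51.
So the next two rows are 50 samples, 40 g and 69 samples, 51 g.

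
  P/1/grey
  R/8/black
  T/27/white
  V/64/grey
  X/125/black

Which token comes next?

Letter goes P, R, T, V, X → Z (letters move forward 2 places in the alphabet).
Second component goes 1, 8, 27, 64, 125 → 216 (perfect cubes: 1³, 2³, 3³, …).
Shade: repeats grey → black → white, so grey, black, white, grey, black → white.
So the next token is Z/216/white.

Z/216/white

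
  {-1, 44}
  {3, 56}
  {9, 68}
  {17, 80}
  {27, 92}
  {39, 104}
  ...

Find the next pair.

{53, 116}

First component goes -1, 3, 9, 17, 27, 39 → 53 (differences are 4, 6, 8, … (increasing by 2 each time)).
Second component — +12 each step: 44, 56, 68, 80, 92, 104 → 116.
Putting it together: {53, 116}.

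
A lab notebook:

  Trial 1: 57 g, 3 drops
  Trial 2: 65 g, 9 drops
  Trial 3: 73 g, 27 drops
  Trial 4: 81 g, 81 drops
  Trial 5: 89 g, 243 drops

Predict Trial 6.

97 g, 729 drops

G — +8 each step: 57, 65, 73, 81, 89 → 97.
Drops — ×3 each step: 3, 9, 27, 81, 243 → 729.
So the next record is 97 g, 729 drops.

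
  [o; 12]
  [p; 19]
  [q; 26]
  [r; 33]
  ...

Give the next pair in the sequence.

Letter: letters move forward 1 place in the alphabet; o, p, q, r → s.
Second part: +7 each step; 12, 19, 26, 33 → 40.
Combining the parts gives [s; 40].

[s; 40]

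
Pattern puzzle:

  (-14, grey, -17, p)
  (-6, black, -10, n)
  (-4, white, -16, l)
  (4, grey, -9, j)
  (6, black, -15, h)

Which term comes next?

First slot: alternating steps +8, +2, +8, +2, …; -14, -6, -4, 4, 6 → 14.
Shade: grey, black, white, grey, black → white (repeats grey → black → white).
Third slot goes -17, -10, -16, -9, -15 → -8 (alternating steps +7, −6, +7, −6, …).
Letter: letters move back 2 places in the alphabet, so p, n, l, j, h → f.
Putting it together: (14, white, -8, f).

(14, white, -8, f)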